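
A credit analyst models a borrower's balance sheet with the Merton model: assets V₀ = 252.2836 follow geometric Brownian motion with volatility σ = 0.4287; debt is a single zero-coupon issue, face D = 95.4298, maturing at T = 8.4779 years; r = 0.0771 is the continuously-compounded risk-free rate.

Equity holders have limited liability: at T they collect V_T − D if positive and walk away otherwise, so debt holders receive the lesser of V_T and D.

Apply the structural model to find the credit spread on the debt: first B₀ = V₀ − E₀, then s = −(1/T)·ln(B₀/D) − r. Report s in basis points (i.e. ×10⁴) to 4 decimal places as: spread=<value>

spread=139.4032

Equity is a call on the firm's assets struck at D = 95.4298:
d₁ = [ln(V₀/D) + (r + σ²/2)T] / (σ√T)
   = [ln(252.2836/95.4298) + (0.0771 + 0.5·0.4287²)·8.4779] / (0.4287·√8.4779)
   = [0.972163 + 1.432696] / 1.248239 = 1.926602
d₂ = d₁ − σ√T = 1.926602 − 1.248239 = 0.678363
N(d₁) = 0.972985,  N(d₂) = 0.751229,  e^(−rT) = 0.520146
E₀ = V₀·N(d₁) − D·e^(−rT)·N(d₂)
   = 252.2836·0.972985 − 95.4298·0.520146·0.751229 = 208.179174
B₀ = V₀ − E₀ = 252.2836 − 208.179174 = 44.104426
spread = −(1/T)·ln(B₀/D) − r = −(1/8.4779)·ln(44.104426/95.4298) − 0.0771 = 0.01394032
in basis points: 0.01394032 × 10⁴ = 139.4032 bp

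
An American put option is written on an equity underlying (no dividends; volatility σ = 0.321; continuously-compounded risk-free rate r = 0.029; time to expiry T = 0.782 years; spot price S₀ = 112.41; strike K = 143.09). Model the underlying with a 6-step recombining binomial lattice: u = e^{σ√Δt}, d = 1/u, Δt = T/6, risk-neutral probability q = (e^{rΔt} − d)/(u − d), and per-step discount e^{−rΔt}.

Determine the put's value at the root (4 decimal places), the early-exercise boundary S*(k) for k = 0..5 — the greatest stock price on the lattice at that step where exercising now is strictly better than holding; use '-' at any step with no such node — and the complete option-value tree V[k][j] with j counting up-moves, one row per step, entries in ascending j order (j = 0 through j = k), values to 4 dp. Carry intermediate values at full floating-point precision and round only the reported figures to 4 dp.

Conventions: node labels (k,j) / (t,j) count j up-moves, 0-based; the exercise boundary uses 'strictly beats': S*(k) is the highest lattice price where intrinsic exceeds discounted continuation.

params: Δt=0.13033 u=1.12287 d=0.89058 q=0.48736 e^(-rΔt)=0.99623
t_6 payoffs: 87.0069 72.3786 53.9347 30.6800 1.3597 0.0000 0.0000
t_5: node(5,0) S=62.9739 payoff=80.1161 vs cont=79.5763 → 80.1161 [stop]  node(5,1) S=79.3996 payoff=63.6904 vs cont=63.1506 → 63.6904 [stop]  node(5,2) S=100.1097 payoff=42.9803 vs cont=42.4405 → 42.9803 [stop]  node(5,3) S=126.2216 payoff=16.8684 vs cont=16.3286 → 16.8684 [stop]  node(5,4) S=159.1445 payoff=0.0000 vs cont=0.6944 → 0.6944 [wait]  node(5,5) S=200.6547 payoff=0.0000 vs cont=0.0000 → 0.0000 [wait]  ⇒ S*(5)=126.2216
t_4: node(4,0) S=70.7114 payoff=72.3786 vs cont=71.8388 → 72.3786 [stop]  node(4,1) S=89.1553 payoff=53.9347 vs cont=53.3949 → 53.9347 [stop]  node(4,2) S=112.4100 payoff=30.6800 vs cont=30.1402 → 30.6800 [stop]  node(4,3) S=141.7303 payoff=1.3597 vs cont=8.9519 → 8.9519 [wait]  node(4,4) S=178.6983 payoff=0.0000 vs cont=0.3546 → 0.3546 [wait]  ⇒ S*(4)=112.4100
t_3: node(3,0) S=79.3996 payoff=63.6904 vs cont=63.1506 → 63.6904 [stop]  node(3,1) S=100.1097 payoff=42.9803 vs cont=42.4405 → 42.9803 [stop]  node(3,2) S=126.2216 payoff=16.8684 vs cont=20.0147 → 20.0147 [wait]  node(3,3) S=159.1445 payoff=0.0000 vs cont=4.7439 → 4.7439 [wait]  ⇒ S*(3)=100.1097
t_2: node(2,0) S=89.1553 payoff=53.9347 vs cont=53.3949 → 53.9347 [stop]  node(2,1) S=112.4100 payoff=30.6800 vs cont=31.6678 → 31.6678 [wait]  node(2,2) S=141.7303 payoff=1.3597 vs cont=12.5249 → 12.5249 [wait]  ⇒ S*(2)=89.1553
t_1: node(1,0) S=100.1097 payoff=42.9803 vs cont=42.9201 → 42.9803 [stop]  node(1,1) S=126.2216 payoff=16.8684 vs cont=22.2540 → 22.2540 [wait]  ⇒ S*(1)=100.1097
t_0: node(0,0) S=112.4100 payoff=30.6800 vs cont=32.7550 → 32.7550 [wait]  ⇒ S*(0)=-

price = 32.7550
boundary = - 100.1097 89.1553 100.1097 112.4100 126.2216
tree:
32.7550
42.9803 22.2540
53.9347 31.6678 12.5249
63.6904 42.9803 20.0147 4.7439
72.3786 53.9347 30.6800 8.9519 0.3546
80.1161 63.6904 42.9803 16.8684 0.6944 0.0000
87.0069 72.3786 53.9347 30.6800 1.3597 0.0000 0.0000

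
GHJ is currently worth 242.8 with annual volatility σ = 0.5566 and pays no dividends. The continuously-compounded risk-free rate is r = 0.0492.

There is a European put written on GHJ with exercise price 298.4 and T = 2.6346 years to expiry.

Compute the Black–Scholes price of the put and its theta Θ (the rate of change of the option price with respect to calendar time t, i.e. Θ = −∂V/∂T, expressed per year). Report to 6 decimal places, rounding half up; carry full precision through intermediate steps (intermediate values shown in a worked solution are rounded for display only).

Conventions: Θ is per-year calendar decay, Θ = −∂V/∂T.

σ√T = 0.5566·√2.6346 = 0.903443
d₁ = (ln(S/K) + (r+σ²/2)T) / (σ√T) = (ln(242.8/298.4) + (0.0492+0.5566²/2)·2.6346) / 0.903443 = (-0.206197 + 0.537727) / 0.903443 = 0.366963
d₂ = d₁ − σ√T = 0.366963 − 0.903443 = -0.536480
e^{−rT} = 0.878427
N(−d₁) = 0.356823,  N(−d₂) = 0.704187
Put price V = K·e^{−rT}·N(−d₂) − S·N(−d₁) = 184.583240 − 86.636725 = 97.946516
φ(d₁) = (1/√(2π))·e^{−d₁²/2} = 0.372966
Θ = −S·φ(d₁)·σ/(2√T) + r·K·e^{−rT}·N(−d₂) = −15.526487 + 9.081495 = -6.444992

price = 97.946516
Θ = -6.444992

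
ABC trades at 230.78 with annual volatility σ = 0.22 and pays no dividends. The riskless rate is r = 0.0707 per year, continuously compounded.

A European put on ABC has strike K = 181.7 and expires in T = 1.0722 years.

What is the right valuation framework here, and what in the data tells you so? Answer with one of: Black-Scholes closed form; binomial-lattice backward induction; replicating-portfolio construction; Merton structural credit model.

framework: Black-Scholes closed form

Key observation: a European-exercise option on ABC struck at 181.7 — a GBM underlying with constant parameters — admits an analytic price: the data contain no early exercise, no discrete tree, no debt structure.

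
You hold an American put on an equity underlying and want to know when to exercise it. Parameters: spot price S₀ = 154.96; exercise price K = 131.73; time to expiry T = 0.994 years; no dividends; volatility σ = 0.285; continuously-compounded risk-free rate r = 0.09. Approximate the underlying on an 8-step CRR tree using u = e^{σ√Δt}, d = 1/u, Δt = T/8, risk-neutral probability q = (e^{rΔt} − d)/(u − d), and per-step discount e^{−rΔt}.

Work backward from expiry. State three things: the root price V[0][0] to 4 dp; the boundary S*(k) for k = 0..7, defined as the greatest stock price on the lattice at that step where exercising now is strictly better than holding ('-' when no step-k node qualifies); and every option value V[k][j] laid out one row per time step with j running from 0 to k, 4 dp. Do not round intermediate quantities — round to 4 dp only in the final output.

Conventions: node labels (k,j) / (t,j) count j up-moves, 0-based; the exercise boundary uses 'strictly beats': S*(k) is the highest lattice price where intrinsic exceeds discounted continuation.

Δt=0.12425  u=1.10568  d=0.90442  q=0.53078  discount=0.98888
step 8 (expiry): payoffs max(K−S,0) = 62.3577 46.9205 28.0481 4.9761 0.0000 0.0000 0.0000 0.0000 0.0000
step 7: (k=7,j=0): S=76.7035, K−S=55.0265, hold=53.5616 ⇒ V=55.0265 exercise | (k=7,j=1): S=93.7721, K−S=37.9579, hold=36.4931 ⇒ V=37.9579 exercise | (k=7,j=2): S=114.6389, K−S=17.0911, hold=15.6262 ⇒ V=17.0911 exercise | (k=7,j=3): S=140.1491, K−S=0.0000, hold=2.3089 ⇒ V=2.3089 continue | (k=7,j=4): S=171.3361, K−S=0.0000, hold=0.0000 ⇒ V=0.0000 continue | (k=7,j=5): S=209.4630, K−S=0.0000, hold=0.0000 ⇒ V=0.0000 continue | (k=7,j=6): S=256.0741, K−S=0.0000, hold=0.0000 ⇒ V=0.0000 continue | (k=7,j=7): S=313.0575, K−S=0.0000, hold=0.0000 ⇒ V=0.0000 continue  boundary S*=114.6389
step 6: (k=6,j=0): S=84.8095, K−S=46.9205, hold=45.4557 ⇒ V=46.9205 exercise | (k=6,j=1): S=103.6819, K−S=28.0481, hold=26.5833 ⇒ V=28.0481 exercise | (k=6,j=2): S=126.7539, K−S=4.9761, hold=9.1422 ⇒ V=9.1422 continue | (k=6,j=3): S=154.9600, K−S=0.0000, hold=1.0713 ⇒ V=1.0713 continue | (k=6,j=4): S=189.4428, K−S=0.0000, hold=0.0000 ⇒ V=0.0000 continue | (k=6,j=5): S=231.5989, K−S=0.0000, hold=0.0000 ⇒ V=0.0000 continue | (k=6,j=6): S=283.1359, K−S=0.0000, hold=0.0000 ⇒ V=0.0000 continue  boundary S*=103.6819
step 5: (k=5,j=0): S=93.7721, K−S=37.9579, hold=36.4931 ⇒ V=37.9579 exercise | (k=5,j=1): S=114.6389, K−S=17.0911, hold=17.8129 ⇒ V=17.8129 continue | (k=5,j=2): S=140.1491, K−S=0.0000, hold=4.8043 ⇒ V=4.8043 continue | (k=5,j=3): S=171.3361, K−S=0.0000, hold=0.4971 ⇒ V=0.4971 continue | (k=5,j=4): S=209.4630, K−S=0.0000, hold=0.0000 ⇒ V=0.0000 continue | (k=5,j=5): S=256.0741, K−S=0.0000, hold=0.0000 ⇒ V=0.0000 continue  boundary S*=93.7721
step 4: (k=4,j=0): S=103.6819, K−S=28.0481, hold=26.9621 ⇒ V=28.0481 exercise | (k=4,j=1): S=126.7539, K−S=4.9761, hold=10.7869 ⇒ V=10.7869 continue | (k=4,j=2): S=154.9600, K−S=0.0000, hold=2.4901 ⇒ V=2.4901 continue | (k=4,j=3): S=189.4428, K−S=0.0000, hold=0.2307 ⇒ V=0.2307 continue | (k=4,j=4): S=231.5989, K−S=0.0000, hold=0.0000 ⇒ V=0.0000 continue  boundary S*=103.6819
step 3: (k=3,j=0): S=114.6389, K−S=17.0911, hold=18.6762 ⇒ V=18.6762 continue | (k=3,j=1): S=140.1491, K−S=0.0000, hold=6.3122 ⇒ V=6.3122 continue | (k=3,j=2): S=171.3361, K−S=0.0000, hold=1.2765 ⇒ V=1.2765 continue | (k=3,j=3): S=209.4630, K−S=0.0000, hold=0.1070 ⇒ V=0.1070 continue  boundary S*=-
step 2: (k=2,j=0): S=126.7539, K−S=4.9761, hold=11.9789 ⇒ V=11.9789 continue | (k=2,j=1): S=154.9600, K−S=0.0000, hold=3.5989 ⇒ V=3.5989 continue | (k=2,j=2): S=189.4428, K−S=0.0000, hold=0.6485 ⇒ V=0.6485 continue  boundary S*=-
step 1: (k=1,j=0): S=140.1491, K−S=0.0000, hold=7.4472 ⇒ V=7.4472 continue | (k=1,j=1): S=171.3361, K−S=0.0000, hold=2.0102 ⇒ V=2.0102 continue  boundary S*=-
step 0: (k=0,j=0): S=154.9600, K−S=0.0000, hold=4.5106 ⇒ V=4.5106 continue  boundary S*=-

price = 4.5106
boundary = - - - - 103.6819 93.7721 103.6819 114.6389
tree:
4.5106
7.4472 2.0102
11.9789 3.5989 0.6485
18.6762 6.3122 1.2765 0.1070
28.0481 10.7869 2.4901 0.2307 0.0000
37.9579 17.8129 4.8043 0.4971 0.0000 0.0000
46.9205 28.0481 9.1422 1.0713 0.0000 0.0000 0.0000
55.0265 37.9579 17.0911 2.3089 0.0000 0.0000 0.0000 0.0000
62.3577 46.9205 28.0481 4.9761 0.0000 0.0000 0.0000 0.0000 0.0000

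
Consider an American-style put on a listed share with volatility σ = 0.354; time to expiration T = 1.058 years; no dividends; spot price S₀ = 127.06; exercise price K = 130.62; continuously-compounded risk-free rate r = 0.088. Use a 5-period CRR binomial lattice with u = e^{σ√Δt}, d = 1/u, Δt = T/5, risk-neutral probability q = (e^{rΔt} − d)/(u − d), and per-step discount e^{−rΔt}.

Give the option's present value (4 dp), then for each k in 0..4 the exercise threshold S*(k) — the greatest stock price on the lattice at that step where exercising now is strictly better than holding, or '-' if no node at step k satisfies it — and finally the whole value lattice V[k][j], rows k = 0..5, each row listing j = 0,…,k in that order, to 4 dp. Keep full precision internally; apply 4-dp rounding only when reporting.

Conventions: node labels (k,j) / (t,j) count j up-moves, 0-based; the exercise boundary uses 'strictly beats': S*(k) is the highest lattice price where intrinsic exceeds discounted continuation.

price = 16.0610
boundary = - - 91.7419 77.9556 91.7419
tree:
16.0610
25.4964 7.8244
38.8781 13.9137 2.4164
52.6644 23.8881 5.0951 0.0000
64.3790 38.8781 10.7435 0.0000 0.0000
74.3332 52.6644 22.6537 0.0000 0.0000 0.0000

Δt=0.21160  u=1.17685  d=0.84973  q=0.51684  discount=0.98155
step 5 (expiry): payoffs max(K−S,0) = 74.3332 52.6644 22.6537 0.0000 0.0000 0.0000
step 4: (k=4,j=0): S=66.2410, K−S=64.3790, hold=61.9693 ⇒ V=64.3790 exercise | (k=4,j=1): S=91.7419, K−S=38.8781, hold=36.4683 ⇒ V=38.8781 exercise | (k=4,j=2): S=127.0600, K−S=3.5600, hold=10.7435 ⇒ V=10.7435 continue | (k=4,j=3): S=175.9746, K−S=0.0000, hold=0.0000 ⇒ V=0.0000 continue | (k=4,j=4): S=243.7199, K−S=0.0000, hold=0.0000 ⇒ V=0.0000 continue  boundary S*=91.7419
step 3: (k=3,j=0): S=77.9556, K−S=52.6644, hold=50.2547 ⇒ V=52.6644 exercise | (k=3,j=1): S=107.9663, K−S=22.6537, hold=23.8881 ⇒ V=23.8881 continue | (k=3,j=2): S=149.5304, K−S=0.0000, hold=5.0951 ⇒ V=5.0951 continue | (k=3,j=3): S=207.0954, K−S=0.0000, hold=0.0000 ⇒ V=0.0000 continue  boundary S*=77.9556
step 2: (k=2,j=0): S=91.7419, K−S=38.8781, hold=37.0946 ⇒ V=38.8781 exercise | (k=2,j=1): S=127.0600, K−S=3.5600, hold=13.9137 ⇒ V=13.9137 continue | (k=2,j=2): S=175.9746, K−S=0.0000, hold=2.4164 ⇒ V=2.4164 continue  boundary S*=91.7419
step 1: (k=1,j=0): S=107.9663, K−S=22.6537, hold=25.4964 ⇒ V=25.4964 continue | (k=1,j=1): S=149.5304, K−S=0.0000, hold=7.8244 ⇒ V=7.8244 continue  boundary S*=-
step 0: (k=0,j=0): S=127.0600, K−S=3.5600, hold=16.0610 ⇒ V=16.0610 continue  boundary S*=-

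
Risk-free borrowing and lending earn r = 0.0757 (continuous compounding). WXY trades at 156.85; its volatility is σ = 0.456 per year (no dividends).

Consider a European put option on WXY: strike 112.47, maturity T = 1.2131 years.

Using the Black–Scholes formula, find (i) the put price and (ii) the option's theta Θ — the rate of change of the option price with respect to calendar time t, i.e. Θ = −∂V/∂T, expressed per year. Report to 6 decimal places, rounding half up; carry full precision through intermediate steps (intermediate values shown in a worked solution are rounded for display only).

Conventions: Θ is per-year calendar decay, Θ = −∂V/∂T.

σ√T = 0.456·√1.2131 = 0.502242
d₁ = (ln(S/K) + (r+σ²/2)T) / (σ√T) = (ln(156.85/112.47) + (0.0757+0.456²/2)·1.2131) / 0.502242 = (0.332603 + 0.217955) / 0.502242 = 1.096202
d₂ = d₁ − σ√T = 1.096202 − 0.502242 = 0.593960
e^{−rT} = 0.912259
N(−d₁) = 0.136495,  N(−d₂) = 0.276270
Put price V = K·e^{−rT}·N(−d₂) − S·N(−d₁) = 28.345739 − 21.409282 = 6.936457
φ(d₁) = (1/√(2π))·e^{−d₁²/2} = 0.218763
Θ = −S·φ(d₁)·σ/(2√T) + r·K·e^{−rT}·N(−d₂) = −7.103042 + 2.145772 = -4.957270

price = 6.936457
Θ = -4.957270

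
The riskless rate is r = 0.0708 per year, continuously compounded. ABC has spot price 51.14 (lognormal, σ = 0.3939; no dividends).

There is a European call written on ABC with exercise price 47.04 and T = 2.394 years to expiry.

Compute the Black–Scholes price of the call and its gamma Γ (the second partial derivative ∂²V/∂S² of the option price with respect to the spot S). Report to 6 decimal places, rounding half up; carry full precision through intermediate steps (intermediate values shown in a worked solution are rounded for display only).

σ√T = 0.3939·√2.394 = 0.609464
d₁ = (ln(S/K) + (r+σ²/2)T) / (σ√T) = (ln(51.14/47.04) + (0.0708+0.3939²/2)·2.394) / 0.609464 = (0.083569 + 0.355218) / 0.609464 = 0.719956
d₂ = d₁ − σ√T = 0.719956 − 0.609464 = 0.110492
e^{−rT} = 0.844091
N(d₁) = 0.764224,  N(d₂) = 0.543990
Call price V = S·N(d₁) − K·e^{−rT}·N(d₂) = 39.082408 − 21.599695 = 17.482713
φ(d₁) = (1/√(2π))·e^{−d₁²/2} = 0.307861
Γ = φ(d₁) / (S·σ·√T) = 0.009877

price = 17.482713
Γ = 0.009877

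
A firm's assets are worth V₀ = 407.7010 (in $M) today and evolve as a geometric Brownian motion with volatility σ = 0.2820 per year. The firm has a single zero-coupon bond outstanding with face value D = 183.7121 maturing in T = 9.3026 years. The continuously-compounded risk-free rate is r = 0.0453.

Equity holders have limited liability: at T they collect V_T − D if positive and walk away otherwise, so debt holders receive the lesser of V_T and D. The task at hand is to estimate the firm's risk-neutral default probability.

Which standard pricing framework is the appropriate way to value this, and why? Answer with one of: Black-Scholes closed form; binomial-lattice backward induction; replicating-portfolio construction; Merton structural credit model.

Key observation: the asked-for credit quantity lives on the firm's capital structure — asset value, asset volatility, debt face 183.7121 — which is the structural model's domain.

framework: Merton structural credit model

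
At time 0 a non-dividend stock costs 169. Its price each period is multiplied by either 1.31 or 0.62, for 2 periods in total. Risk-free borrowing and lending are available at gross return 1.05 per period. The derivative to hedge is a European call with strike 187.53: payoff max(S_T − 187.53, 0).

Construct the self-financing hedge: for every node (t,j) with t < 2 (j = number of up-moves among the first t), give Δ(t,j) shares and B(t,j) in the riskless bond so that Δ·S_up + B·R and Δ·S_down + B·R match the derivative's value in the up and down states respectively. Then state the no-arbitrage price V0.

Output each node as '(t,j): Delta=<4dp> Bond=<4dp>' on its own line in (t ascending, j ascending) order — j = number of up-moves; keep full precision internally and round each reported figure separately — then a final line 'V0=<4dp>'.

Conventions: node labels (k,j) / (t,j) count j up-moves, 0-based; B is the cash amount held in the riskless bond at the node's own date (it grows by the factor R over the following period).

No-arbitrage ⇒ martingale measure with p* = (R−d)/(u−d) = 0.6232.
Payoffs at expiry: V(2,0)=0.0000, V(2,1)=0.0000, V(2,2)=102.4909
  t=1,j=0: stock 104.7800 → up 137.2618 (V=0.0000), down 64.9636 (V=0.0000). Price 0.0000; hedge Δ=0.0000, bond B=0.0000.
  t=1,j=1: stock 221.3900 → up 290.0209 (V=102.4909), down 137.2618 (V=0.0000). Price 60.8297; hedge Δ=0.6709, bond B=-87.7079.
  t=0,j=0: stock 169.0000 → up 221.3900 (V=60.8297), down 104.7800 (V=0.0000). Price 36.1032; hedge Δ=0.5217, bond B=-52.0557.
Sanity check at the root: Δ(0,0)·S0 + B(0,0) reproduces V0 = 36.1032.

(0,0): Delta=0.5217 Bond=-52.0557
(1,0): Delta=0.0000 Bond=0.0000
(1,1): Delta=0.6709 Bond=-87.7079
V0=36.1032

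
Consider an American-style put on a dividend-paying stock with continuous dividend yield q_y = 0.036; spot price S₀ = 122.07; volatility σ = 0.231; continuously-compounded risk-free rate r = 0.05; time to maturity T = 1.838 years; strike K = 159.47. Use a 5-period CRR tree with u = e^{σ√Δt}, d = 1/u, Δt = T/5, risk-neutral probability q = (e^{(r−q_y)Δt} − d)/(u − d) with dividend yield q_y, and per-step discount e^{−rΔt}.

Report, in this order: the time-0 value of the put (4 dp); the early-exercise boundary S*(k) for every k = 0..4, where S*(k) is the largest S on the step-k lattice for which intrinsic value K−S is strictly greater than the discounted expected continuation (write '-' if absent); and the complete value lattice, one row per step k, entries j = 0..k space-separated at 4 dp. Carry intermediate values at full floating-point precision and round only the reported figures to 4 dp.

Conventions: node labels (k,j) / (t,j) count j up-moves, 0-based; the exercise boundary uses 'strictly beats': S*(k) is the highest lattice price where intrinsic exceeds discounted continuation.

price = 39.4794
boundary = - 106.1167 92.2483 106.1167 122.0700
tree:
39.4794
53.3533 26.1677
67.2217 38.2389 14.2718
79.2776 53.3533 23.5540 4.9000
89.7579 67.2217 37.4000 9.6611 0.0000
98.8686 79.2776 53.3533 19.0483 0.0000 0.0000

Δt=0.36760, u=1.15034, d=0.86931, q=0.48340, disc=e^(-rΔt)=0.98179
k=5 terminal: V=max(K-S,0) → 98.8686 79.2776 53.3533 19.0483 0.0000 0.0000
k=4: j=0 S=69.7121 intr=89.7579 cont=87.7701 V=89.7579[EX]; j=1 S=92.2483 intr=67.2217 cont=65.5301 V=67.2217[EX]; j=2 S=122.0700 intr=37.4000 cont=36.1005 V=37.4000[EX]; j=3 S=161.5323 intr=0.0000 cont=9.6611 V=9.6611[hold]; j=4 S=213.7519 intr=0.0000 cont=0.0000 V=0.0000[hold]  S*(4)=122.0700
k=3: j=0 S=80.1924 intr=79.2776 cont=77.4276 V=79.2776[EX]; j=1 S=106.1167 intr=53.3533 cont=51.8441 V=53.3533[EX]; j=2 S=140.4217 intr=19.0483 cont=23.5540 V=23.5540[hold]; j=3 S=185.8167 intr=0.0000 cont=4.9000 V=4.9000[hold]  S*(3)=106.1167
k=2: j=0 S=92.2483 intr=67.2217 cont=65.5301 V=67.2217[EX]; j=1 S=122.0700 intr=37.4000 cont=38.2389 V=38.2389[hold]; j=2 S=161.5323 intr=0.0000 cont=14.2718 V=14.2718[hold]  S*(2)=92.2483
k=1: j=0 S=106.1167 intr=53.3533 cont=52.2422 V=53.3533[EX]; j=1 S=140.4217 intr=19.0483 cont=26.1677 V=26.1677[hold]  S*(1)=106.1167
k=0: j=0 S=122.0700 intr=37.4000 cont=39.4794 V=39.4794[hold]  S*(0)=-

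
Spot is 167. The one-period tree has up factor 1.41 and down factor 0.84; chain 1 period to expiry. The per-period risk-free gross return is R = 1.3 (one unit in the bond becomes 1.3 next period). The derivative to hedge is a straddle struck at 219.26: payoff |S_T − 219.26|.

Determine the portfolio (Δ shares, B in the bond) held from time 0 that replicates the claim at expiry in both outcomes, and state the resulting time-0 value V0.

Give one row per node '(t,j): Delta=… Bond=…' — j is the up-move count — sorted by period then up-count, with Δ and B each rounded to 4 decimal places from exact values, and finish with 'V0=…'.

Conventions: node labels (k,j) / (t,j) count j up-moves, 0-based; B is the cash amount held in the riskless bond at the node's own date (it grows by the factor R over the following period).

(0,0): Delta=-0.6594 Bond=131.9101
V0=21.7873

Risk-neutral probability p* = (R−d)/(u−d) = (1.3−0.84)/(1.41−0.84) = 0.8070.
Expiry values: V(1,0)=78.9800, V(1,1)=16.2100
(0,0): S=167.0000. Δ = (V_up−V_dn)/(S_up−S_dn) = (16.2100−78.9800)/(235.4700−140.2800) = -0.6594. V = [p*·16.2100 + (1−p*)·78.9800]/1.3 = 21.7873. B = V − Δ·S = 131.9101.
Check: Δ(0,0)·S0 + B(0,0) = 21.7873 = V0.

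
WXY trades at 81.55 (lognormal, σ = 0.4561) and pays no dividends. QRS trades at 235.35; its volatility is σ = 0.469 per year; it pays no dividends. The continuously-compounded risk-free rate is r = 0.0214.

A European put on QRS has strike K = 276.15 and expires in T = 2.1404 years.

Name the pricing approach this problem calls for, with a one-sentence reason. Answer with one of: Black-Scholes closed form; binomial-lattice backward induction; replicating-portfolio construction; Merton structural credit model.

Key observation: with QRS following a GBM at constant σ and r, the European put struck at 276.15 prices in closed form — nothing here needs a stepwise model or a balance sheet.

framework: Black-Scholes closed form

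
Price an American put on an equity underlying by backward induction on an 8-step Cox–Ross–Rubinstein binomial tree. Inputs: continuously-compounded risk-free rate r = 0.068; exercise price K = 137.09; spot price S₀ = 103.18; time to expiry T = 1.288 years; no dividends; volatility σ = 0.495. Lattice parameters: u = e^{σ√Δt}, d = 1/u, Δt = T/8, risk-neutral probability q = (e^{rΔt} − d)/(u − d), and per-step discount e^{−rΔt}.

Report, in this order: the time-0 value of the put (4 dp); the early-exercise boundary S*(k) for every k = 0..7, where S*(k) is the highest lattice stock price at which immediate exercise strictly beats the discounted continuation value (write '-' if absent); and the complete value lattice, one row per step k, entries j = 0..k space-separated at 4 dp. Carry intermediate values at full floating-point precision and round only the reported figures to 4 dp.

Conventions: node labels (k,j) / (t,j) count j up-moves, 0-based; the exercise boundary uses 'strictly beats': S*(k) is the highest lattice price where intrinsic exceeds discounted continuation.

price = 41.2624
boundary = - - 69.3551 56.8617 69.3551 84.5935 69.3551 84.5935
tree:
41.2624
53.6871 28.6462
67.7349 39.5849 17.3621
80.2283 52.8245 26.0405 8.2861
90.4712 67.7349 37.7605 13.8433 2.4091
98.8690 80.2283 52.4965 22.5400 4.6664 0.0000
105.7540 90.4712 67.7349 35.3807 9.0385 0.0000 0.0000
111.3987 98.8690 80.2283 52.4965 17.5070 0.0000 0.0000 0.0000
116.0267 105.7540 90.4712 67.7349 33.9100 0.0000 0.0000 0.0000 0.0000

Δt=0.16100, u=1.21972, d=0.81986, q=0.47804, disc=e^(-rΔt)=0.98911
k=8 terminal: V=max(K-S,0) → 116.0267 105.7540 90.4712 67.7349 33.9100 0.0000 0.0000 0.0000 0.0000
k=7: j=0 S=25.6913 intr=111.3987 cont=109.9061 V=111.3987[EX]; j=1 S=38.2210 intr=98.8690 cont=97.3763 V=98.8690[EX]; j=2 S=56.8617 intr=80.2283 cont=78.7356 V=80.2283[EX]; j=3 S=84.5935 intr=52.4965 cont=51.0038 V=52.4965[EX]; j=4 S=125.8503 intr=11.2397 cont=17.5070 V=17.5070[hold]; j=5 S=187.2282 intr=0.0000 cont=0.0000 V=0.0000[hold]; j=6 S=278.5406 intr=0.0000 cont=0.0000 V=0.0000[hold]; j=7 S=414.3867 intr=0.0000 cont=0.0000 V=0.0000[hold]  S*(7)=84.5935
k=6: j=0 S=31.3360 intr=105.7540 cont=104.2613 V=105.7540[EX]; j=1 S=46.6188 intr=90.4712 cont=88.9785 V=90.4712[EX]; j=2 S=69.3551 intr=67.7349 cont=66.2422 V=67.7349[EX]; j=3 S=103.1800 intr=33.9100 cont=35.3807 V=35.3807[hold]; j=4 S=153.5015 intr=0.0000 cont=9.0385 V=9.0385[hold]; j=5 S=228.3652 intr=0.0000 cont=0.0000 V=0.0000[hold]; j=6 S=339.7404 intr=0.0000 cont=0.0000 V=0.0000[hold]  S*(6)=69.3551
k=5: j=0 S=38.2210 intr=98.8690 cont=97.3763 V=98.8690[EX]; j=1 S=56.8617 intr=80.2283 cont=78.7356 V=80.2283[EX]; j=2 S=84.5935 intr=52.4965 cont=51.6992 V=52.4965[EX]; j=3 S=125.8503 intr=11.2397 cont=22.5400 V=22.5400[hold]; j=4 S=187.2282 intr=0.0000 cont=4.6664 V=4.6664[hold]; j=5 S=278.5406 intr=0.0000 cont=0.0000 V=0.0000[hold]  S*(5)=84.5935
k=4: j=0 S=46.6188 intr=90.4712 cont=88.9785 V=90.4712[EX]; j=1 S=69.3551 intr=67.7349 cont=66.2422 V=67.7349[EX]; j=2 S=103.1800 intr=33.9100 cont=37.7605 V=37.7605[hold]; j=3 S=153.5015 intr=0.0000 cont=13.8433 V=13.8433[hold]; j=4 S=228.3652 intr=0.0000 cont=2.4091 V=2.4091[hold]  S*(4)=69.3551
k=3: j=0 S=56.8617 intr=80.2283 cont=78.7356 V=80.2283[EX]; j=1 S=84.5935 intr=52.4965 cont=52.8245 V=52.8245[hold]; j=2 S=125.8503 intr=11.2397 cont=26.0405 V=26.0405[hold]; j=3 S=187.2282 intr=0.0000 cont=8.2861 V=8.2861[hold]  S*(3)=56.8617
k=2: j=0 S=69.3551 intr=67.7349 cont=66.3973 V=67.7349[EX]; j=1 S=103.1800 intr=33.9100 cont=39.5849 V=39.5849[hold]; j=2 S=153.5015 intr=0.0000 cont=17.3621 V=17.3621[hold]  S*(2)=69.3551
k=1: j=0 S=84.5935 intr=52.4965 cont=53.6871 V=53.6871[hold]; j=1 S=125.8503 intr=11.2397 cont=28.6462 V=28.6462[hold]  S*(1)=-
k=0: j=0 S=103.1800 intr=33.9100 cont=41.2624 V=41.2624[hold]  S*(0)=-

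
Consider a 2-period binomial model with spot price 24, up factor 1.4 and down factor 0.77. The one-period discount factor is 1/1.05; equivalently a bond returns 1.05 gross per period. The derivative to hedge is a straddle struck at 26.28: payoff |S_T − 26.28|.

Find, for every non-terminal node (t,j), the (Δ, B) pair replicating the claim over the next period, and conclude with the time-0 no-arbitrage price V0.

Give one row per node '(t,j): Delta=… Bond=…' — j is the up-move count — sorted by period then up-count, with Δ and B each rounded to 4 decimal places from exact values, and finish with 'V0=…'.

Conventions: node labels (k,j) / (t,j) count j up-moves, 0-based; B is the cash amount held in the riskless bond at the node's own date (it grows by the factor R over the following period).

(0,0): Delta=0.1623 Bond=3.3795
(1,0): Delta=-1.0000 Bond=25.0286
(1,1): Delta=0.9615 Bond=-23.3016
V0=7.2757

The replicating-portfolio and risk-neutral prices coincide; use p* = (1.05−0.77)/(1.4−0.77) = 0.4444 for the latter.
Payoffs at expiry: V(2,0)=12.0504, V(2,1)=0.4080, V(2,2)=20.7600
  t=1,j=0: stock 18.4800 → up 25.8720 (V=0.4080), down 14.2296 (V=12.0504). Price 6.5486; hedge Δ=-1.0000, bond B=25.0286.
  t=1,j=1: stock 33.6000 → up 47.0400 (V=20.7600), down 25.8720 (V=0.4080). Price 9.0032; hedge Δ=0.9615, bond B=-23.3016.
  t=0,j=0: stock 24.0000 → up 33.6000 (V=9.0032), down 18.4800 (V=6.5486). Price 7.2757; hedge Δ=0.1623, bond B=3.3795.
Sanity check at the root: Δ(0,0)·S0 + B(0,0) reproduces V0 = 7.2757.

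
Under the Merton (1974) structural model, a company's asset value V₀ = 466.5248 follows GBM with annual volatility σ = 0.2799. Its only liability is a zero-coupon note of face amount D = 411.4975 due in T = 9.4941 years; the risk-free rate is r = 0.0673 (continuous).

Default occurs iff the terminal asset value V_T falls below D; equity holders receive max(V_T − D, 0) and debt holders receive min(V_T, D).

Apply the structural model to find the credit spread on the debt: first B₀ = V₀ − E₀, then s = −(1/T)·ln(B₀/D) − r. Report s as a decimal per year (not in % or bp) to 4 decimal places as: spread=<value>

Equity is a call on the firm's assets struck at D = 411.4975:
d₁ = [ln(V₀/D) + (r + σ²/2)T] / (σ√T)
   = [ln(466.5248/411.4975) + (0.0673 + 0.5·0.2799²)·9.4941] / (0.2799·√9.4941)
   = [0.125508 + 1.010856] / 0.862442 = 1.317612
d₂ = d₁ − σ√T = 1.317612 − 0.862442 = 0.455171
N(d₁) = 0.906183,  N(d₂) = 0.675507,  e^(−rT) = 0.527845
E₀ = V₀·N(d₁) − D·e^(−rT)·N(d₂)
   = 466.5248·0.906183 − 411.4975·0.527845·0.675507 = 276.032299
B₀ = V₀ − E₀ = 466.5248 − 276.032299 = 190.492501
spread = −(1/T)·ln(B₀/D) − r = −(1/9.4941)·ln(190.492501/411.4975) − 0.0673 = 0.01382303

spread=0.0138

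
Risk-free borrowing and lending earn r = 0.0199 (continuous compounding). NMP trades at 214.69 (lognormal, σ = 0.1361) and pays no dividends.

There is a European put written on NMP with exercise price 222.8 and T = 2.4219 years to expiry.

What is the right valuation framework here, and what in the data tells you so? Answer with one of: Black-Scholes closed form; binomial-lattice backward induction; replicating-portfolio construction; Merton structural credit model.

Key observation: everything needed for the exact continuous-time valuation of the European put on NMP (strike 222.8) is given, and no feature rules the closed form out.

framework: Black-Scholes closed form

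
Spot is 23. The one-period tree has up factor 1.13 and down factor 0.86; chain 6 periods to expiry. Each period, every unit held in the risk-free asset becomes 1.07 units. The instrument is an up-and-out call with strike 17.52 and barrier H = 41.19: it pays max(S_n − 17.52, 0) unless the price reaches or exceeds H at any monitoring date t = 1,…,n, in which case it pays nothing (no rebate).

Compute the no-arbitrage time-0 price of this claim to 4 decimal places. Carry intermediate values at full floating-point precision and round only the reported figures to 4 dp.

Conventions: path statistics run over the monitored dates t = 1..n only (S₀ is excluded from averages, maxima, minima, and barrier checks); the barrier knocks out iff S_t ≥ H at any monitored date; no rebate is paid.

With p* = (R−d)/(u−d) = 0.7778, sum probability × payoff across the paths and divide by R^6.
Enumerate all 2^6 = 64 price paths (U = up ×1.13, D = down ×0.86); each path with k up-moves has probability p*^k·(1−p*)^(6−k).
DDDDDD: M=19.7800, payoff=0.0000, prob=0.000120
UDDDDD: M=25.9900, payoff=0.0000, prob=0.000421
DUDDDD: M=22.3514, payoff=0.0000, prob=0.000421
UUDDDD: M=29.3687, payoff=0.0000, prob=0.001475
DDUDDD: M=19.7800, payoff=0.0000, prob=0.000421
UDUDDD: M=25.9900, payoff=0.0000, prob=0.001475
DUUDDD: M=25.2571, payoff=0.0000, prob=0.001475
UUUDDD: M=33.1866, payoff=3.5886, prob=0.005163
DDDUDD: M=19.7800, payoff=0.0000, prob=0.000421
UDDUDD: M=25.9900, payoff=0.0000, prob=0.001475
DUDUDD: M=22.3514, payoff=0.0000, prob=0.001475
UUDUDD: M=29.3687, payoff=3.5886, prob=0.005163
DDUUDD: M=21.7211, payoff=0.0000, prob=0.001475
UDUUDD: M=28.5405, payoff=3.5886, prob=0.005163
DUUUDD: M=28.5405, payoff=3.5886, prob=0.005163
UUUUDD: M=37.5009, payoff=10.2157, prob=0.018072
DDDDUD: M=19.7800, payoff=0.0000, prob=0.000421
UDDDUD: M=25.9900, payoff=0.0000, prob=0.001475
DUDDUD: M=22.3514, payoff=0.0000, prob=0.001475
UUDDUD: M=29.3687, payoff=3.5886, prob=0.005163
DDUDUD: M=19.7800, payoff=0.0000, prob=0.001475
UDUDUD: M=25.9900, payoff=3.5886, prob=0.005163
DUUDUD: M=25.2571, payoff=3.5886, prob=0.005163
UUUDUD: M=33.1866, payoff=10.2157, prob=0.018072
DDDUUD: M=19.7800, payoff=0.0000, prob=0.001475
UDDUUD: M=25.9900, payoff=3.5886, prob=0.005163
DUDUUD: M=24.5448, payoff=3.5886, prob=0.005163
UUDUUD: M=32.2508, payoff=10.2157, prob=0.018072
DDUUUD: M=24.5448, payoff=3.5886, prob=0.005163
UDUUUD: M=32.2508, payoff=10.2157, prob=0.018072
DUUUUD: M=32.2508, payoff=10.2157, prob=0.018072
UUUUUD: M=42.3760, payoff=0.0000, prob=0.063251
DDDDDU: M=19.7800, payoff=0.0000, prob=0.000421
UDDDDU: M=25.9900, payoff=0.0000, prob=0.001475
DUDDDU: M=22.3514, payoff=0.0000, prob=0.001475
UUDDDU: M=29.3687, payoff=3.5886, prob=0.005163
DDUDDU: M=19.7800, payoff=0.0000, prob=0.001475
UDUDDU: M=25.9900, payoff=3.5886, prob=0.005163
DUUDDU: M=25.2571, payoff=3.5886, prob=0.005163
UUUDDU: M=33.1866, payoff=10.2157, prob=0.018072
DDDUDU: M=19.7800, payoff=0.0000, prob=0.001475
UDDUDU: M=25.9900, payoff=3.5886, prob=0.005163
DUDUDU: M=22.3514, payoff=3.5886, prob=0.005163
UUDUDU: M=29.3687, payoff=10.2157, prob=0.018072
DDUUDU: M=21.7211, payoff=3.5886, prob=0.005163
UDUUDU: M=28.5405, payoff=10.2157, prob=0.018072
DUUUDU: M=28.5405, payoff=10.2157, prob=0.018072
UUUUDU: M=37.5009, payoff=18.9234, prob=0.063251
DDDDUU: M=19.7800, payoff=0.0000, prob=0.001475
UDDDUU: M=25.9900, payoff=3.5886, prob=0.005163
DUDDUU: M=22.3514, payoff=3.5886, prob=0.005163
UUDDUU: M=29.3687, payoff=10.2157, prob=0.018072
DDUDUU: M=21.1086, payoff=3.5886, prob=0.005163
UDUDUU: M=27.7357, payoff=10.2157, prob=0.018072
DUUDUU: M=27.7357, payoff=10.2157, prob=0.018072
UUUDUU: M=36.4434, payoff=18.9234, prob=0.063251
DDDUUU: M=21.1086, payoff=3.5886, prob=0.005163
UDDUUU: M=27.7357, payoff=10.2157, prob=0.018072
DUDUUU: M=27.7357, payoff=10.2157, prob=0.018072
UUDUUU: M=36.4434, payoff=18.9234, prob=0.063251
DDUUUU: M=27.7357, payoff=10.2157, prob=0.018072
UDUUUU: M=36.4434, payoff=18.9234, prob=0.063251
DUUUUU: M=36.4434, payoff=18.9234, prob=0.063251
UUUUUU: M=47.8849, payoff=0.0000, prob=0.221377
Price = Σ prob·payoff / R^6 = 9.124359 / 1.500730 = 6.0799

price = 6.0799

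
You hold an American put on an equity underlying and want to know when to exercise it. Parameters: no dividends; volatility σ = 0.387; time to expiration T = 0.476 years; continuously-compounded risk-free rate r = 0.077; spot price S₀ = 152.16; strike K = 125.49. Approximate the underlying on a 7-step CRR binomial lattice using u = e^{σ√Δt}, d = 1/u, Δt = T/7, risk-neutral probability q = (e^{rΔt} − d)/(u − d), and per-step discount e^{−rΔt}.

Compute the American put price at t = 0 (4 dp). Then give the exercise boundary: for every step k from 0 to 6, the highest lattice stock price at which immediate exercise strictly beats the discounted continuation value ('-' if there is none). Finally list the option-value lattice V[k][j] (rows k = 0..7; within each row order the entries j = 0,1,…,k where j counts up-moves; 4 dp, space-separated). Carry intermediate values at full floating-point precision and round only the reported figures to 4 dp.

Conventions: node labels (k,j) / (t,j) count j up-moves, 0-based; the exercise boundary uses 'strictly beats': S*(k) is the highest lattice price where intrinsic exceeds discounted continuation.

Δt=0.06800, u=1.10619, d=0.90401, q=0.50076, disc=e^(-rΔt)=0.99478
k=7 terminal: V=max(K-S,0) → 50.4132 33.6226 13.0769 0.0000 0.0000 0.0000 0.0000 0.0000
k=6: j=0 S=83.0489 intr=42.4411 cont=41.7858 V=42.4411[EX]; j=1 S=101.6224 intr=23.8676 cont=23.2123 V=23.8676[EX]; j=2 S=124.3497 intr=1.1403 cont=6.4944 V=6.4944[hold]; j=3 S=152.1600 intr=0.0000 cont=0.0000 V=0.0000[hold]; j=4 S=186.1899 intr=0.0000 cont=0.0000 V=0.0000[hold]; j=5 S=227.8304 intr=0.0000 cont=0.0000 V=0.0000[hold]; j=6 S=278.7837 intr=0.0000 cont=0.0000 V=0.0000[hold]  S*(6)=101.6224
k=5: j=0 S=91.8674 intr=33.6226 cont=32.9672 V=33.6226[EX]; j=1 S=112.4131 intr=13.0769 cont=15.0887 V=15.0887[hold]; j=2 S=137.5538 intr=0.0000 cont=3.2254 V=3.2254[hold]; j=3 S=168.3171 intr=0.0000 cont=0.0000 V=0.0000[hold]; j=4 S=205.9605 intr=0.0000 cont=0.0000 V=0.0000[hold]; j=5 S=252.0226 intr=0.0000 cont=0.0000 V=0.0000[hold]  S*(5)=91.8674
k=4: j=0 S=101.6224 intr=23.8676 cont=24.2145 V=24.2145[hold]; j=1 S=124.3497 intr=1.1403 cont=9.1002 V=9.1002[hold]; j=2 S=152.1600 intr=0.0000 cont=1.6018 V=1.6018[hold]; j=3 S=186.1899 intr=0.0000 cont=0.0000 V=0.0000[hold]; j=4 S=227.8304 intr=0.0000 cont=0.0000 V=0.0000[hold]  S*(4)=-
k=3: j=0 S=112.4131 intr=13.0769 cont=16.5590 V=16.5590[hold]; j=1 S=137.5538 intr=0.0000 cont=5.3174 V=5.3174[hold]; j=2 S=168.3171 intr=0.0000 cont=0.7955 V=0.7955[hold]; j=3 S=205.9605 intr=0.0000 cont=0.0000 V=0.0000[hold]  S*(3)=-
k=2: j=0 S=124.3497 intr=1.1403 cont=10.8726 V=10.8726[hold]; j=1 S=152.1600 intr=0.0000 cont=3.0371 V=3.0371[hold]; j=2 S=186.1899 intr=0.0000 cont=0.3951 V=0.3951[hold]  S*(2)=-
k=1: j=0 S=137.5538 intr=0.0000 cont=6.9126 V=6.9126[hold]; j=1 S=168.3171 intr=0.0000 cont=1.7051 V=1.7051[hold]  S*(1)=-
k=0: j=0 S=152.1600 intr=0.0000 cont=4.2825 V=4.2825[hold]  S*(0)=-

price = 4.2825
boundary = - - - - - 91.8674 101.6224
tree:
4.2825
6.9126 1.7051
10.8726 3.0371 0.3951
16.5590 5.3174 0.7955 0.0000
24.2145 9.1002 1.6018 0.0000 0.0000
33.6226 15.0887 3.2254 0.0000 0.0000 0.0000
42.4411 23.8676 6.4944 0.0000 0.0000 0.0000 0.0000
50.4132 33.6226 13.0769 0.0000 0.0000 0.0000 0.0000 0.0000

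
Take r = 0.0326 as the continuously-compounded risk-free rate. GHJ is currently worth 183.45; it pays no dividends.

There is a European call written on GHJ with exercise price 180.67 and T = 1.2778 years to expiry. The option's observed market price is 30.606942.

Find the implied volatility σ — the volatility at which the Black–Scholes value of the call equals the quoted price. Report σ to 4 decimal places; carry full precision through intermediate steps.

At σ = 0.3151 the Black–Scholes value reproduces the quote:
σ√T = 0.3151·√1.2778 = 0.356188
d₁ = (ln(S/K) + (r+σ²/2)T) / (σ√T) = (ln(183.45/180.67) + (0.0326+0.3151²/2)·1.2778) / 0.356188 = (0.015270 + 0.105091) / 0.356188 = 0.337915
d₂ = d₁ − σ√T = 0.337915 − 0.356188 = -0.018274
e^{−rT} = 0.959199
N(d₁) = 0.632286,  N(d₂) = 0.492710
V = S·N(d₁) − K·e^{−rT}·N(d₂) = 115.992927 − 85.385985 = 30.606942 (matching the quote); vega is positive throughout, so no other σ reproduces this price

sigma = 0.3151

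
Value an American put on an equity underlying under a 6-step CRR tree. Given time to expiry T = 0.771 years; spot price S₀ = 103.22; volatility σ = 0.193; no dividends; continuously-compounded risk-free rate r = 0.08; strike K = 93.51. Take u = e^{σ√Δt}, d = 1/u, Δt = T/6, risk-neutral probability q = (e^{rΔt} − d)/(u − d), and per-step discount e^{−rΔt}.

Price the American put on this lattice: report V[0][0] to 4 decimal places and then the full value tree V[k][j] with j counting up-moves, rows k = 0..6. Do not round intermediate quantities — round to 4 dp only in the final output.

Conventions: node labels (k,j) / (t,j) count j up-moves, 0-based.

Δt=0.12850, u=1.07163, d=0.93315, q=0.55733, disc=e^(-rΔt)=0.98977
k=6 terminal: V=max(K-S,0) → 25.3570 15.2431 3.6284 0.0000 0.0000 0.0000 0.0000
k=5: j=0 S=73.0351 intr=20.4749 cont=19.5185 V=20.4749[EX]; j=1 S=83.8734 intr=9.6366 cont=8.6802 V=9.6366[EX]; j=2 S=96.3202 intr=0.0000 cont=1.5897 V=1.5897[hold]; j=3 S=110.6141 intr=0.0000 cont=0.0000 V=0.0000[hold]; j=4 S=127.0291 intr=0.0000 cont=0.0000 V=0.0000[hold]; j=5 S=145.8801 intr=0.0000 cont=0.0000 V=0.0000[hold]
k=4: j=0 S=78.2669 intr=15.2431 cont=14.2868 V=15.2431[EX]; j=1 S=89.8816 intr=3.6284 cont=5.0991 V=5.0991[hold]; j=2 S=103.2200 intr=0.0000 cont=0.6965 V=0.6965[hold]; j=3 S=118.5378 intr=0.0000 cont=0.0000 V=0.0000[hold]; j=4 S=136.1287 intr=0.0000 cont=0.0000 V=0.0000[hold]
k=3: j=0 S=83.8734 intr=9.6366 cont=9.4915 V=9.6366[EX]; j=1 S=96.3202 intr=0.0000 cont=2.6184 V=2.6184[hold]; j=2 S=110.6141 intr=0.0000 cont=0.3052 V=0.3052[hold]; j=3 S=127.0291 intr=0.0000 cont=0.0000 V=0.0000[hold]
k=2: j=0 S=89.8816 intr=3.6284 cont=5.6666 V=5.6666[hold]; j=1 S=103.2200 intr=0.0000 cont=1.3156 V=1.3156[hold]; j=2 S=118.5378 intr=0.0000 cont=0.1337 V=0.1337[hold]
k=1: j=0 S=96.3202 intr=0.0000 cont=3.2085 V=3.2085[hold]; j=1 S=110.6141 intr=0.0000 cont=0.6502 V=0.6502[hold]
k=0: j=0 S=103.2200 intr=0.0000 cont=1.7644 V=1.7644[hold]

price = 1.7644
tree:
1.7644
3.2085 0.6502
5.6666 1.3156 0.1337
9.6366 2.6184 0.3052 0.0000
15.2431 5.0991 0.6965 0.0000 0.0000
20.4749 9.6366 1.5897 0.0000 0.0000 0.0000
25.3570 15.2431 3.6284 0.0000 0.0000 0.0000 0.0000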